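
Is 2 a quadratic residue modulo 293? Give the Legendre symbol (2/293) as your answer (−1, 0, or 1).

Euler's criterion: (2/293) ≡ 2^146 (mod 293).
2^2 ≡ 4 (mod 293)
2^4 ≡ 16 (mod 293)
2^8 ≡ 256 (mod 293)
2^16 ≡ 197 (mod 293)
2^32 ≡ 133 (mod 293)
2^64 ≡ 109 (mod 293)
2^128 ≡ 161 (mod 293)
2^146 = 2^(128+16+2) ≡ 292 (mod 293).
Result is 292 ≡ −1, so (2/293) = −1.

-1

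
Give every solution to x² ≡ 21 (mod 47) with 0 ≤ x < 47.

Since 47 ≡ 3 (mod 4), a square root of 21 is 21^((47+1)/4) = 21^12 mod 47.
Repeated squaring: 21^2≡18, 21^4≡42, 21^8≡25 (mod 47).
21^12 = 21^(8+4) ≡ 16 (mod 47).
Check: 16² = 256 ≡ 21 (mod 47). The two roots are 16 and 31.

16, 31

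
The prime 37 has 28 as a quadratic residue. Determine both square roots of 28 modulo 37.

37 ≡ 1 (mod 4), so we find a root by search.
Trying successive values, 18² = 324 ≡ 28 (mod 37). The other root is 37 − 18 = 19.

18, 19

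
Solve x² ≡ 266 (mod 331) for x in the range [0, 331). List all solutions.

Since 331 ≡ 3 (mod 4), a square root of 266 is 266^((331+1)/4) = 266^83 mod 331.
Repeated squaring: 266^2≡253, 266^4≡126, 266^8≡319, 266^16≡144, 266^32≡214, 266^64≡118 (mod 331).
266^83 = 266^(64+16+2+1) ≡ 70 (mod 331).
Check: 70² = 4900 ≡ 266 (mod 331). The two roots are 70 and 261.

70, 261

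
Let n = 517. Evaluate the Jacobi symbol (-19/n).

First reduce: -19 ≡ 498 (mod 517).
Pull out 2: since 517 ≡ 5 (mod 8), (2/517) = -1.
Reciprocity: 249 ≡ 1 and 517 ≡ 1 (mod 4), so (249/517) = +(517/249).
Reduce top mod 249: now compute (19/249).
Reciprocity: 19 ≡ 3 and 249 ≡ 1 (mod 4), so (19/249) = +(249/19).
Reduce top mod 19: now compute (2/19).
Pull out 2: since 19 ≡ 3 (mod 8), (2/19) = -1.
Reached (1/19) = 1. Collecting the sign flips along the way, the symbol is +1.

1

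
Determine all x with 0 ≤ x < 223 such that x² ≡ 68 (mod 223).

108, 115

Since 223 ≡ 3 (mod 4), a square root of 68 is 68^((223+1)/4) = 68^56 mod 223.
Repeated squaring: 68^2≡164, 68^4≡136, 68^8≡210, 68^16≡169, 68^32≡17 (mod 223).
68^56 = 68^(32+16+8) ≡ 115 (mod 223).
Check: 115² = 13225 ≡ 68 (mod 223). The two roots are 108 and 115.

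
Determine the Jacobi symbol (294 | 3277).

-1

Pull out 2: since 3277 ≡ 5 (mod 8), (2/3277) = -1.
Reciprocity: 147 ≡ 3 and 3277 ≡ 1 (mod 4), so (147/3277) = +(3277/147).
Reduce top mod 147: now compute (43/147).
Reciprocity: 43 ≡ 3 and 147 ≡ 3 (mod 4), so (43/147) = −(147/43).
Reduce top mod 43: now compute (18/43).
Pull out 2: since 43 ≡ 3 (mod 8), (2/43) = -1.
Reciprocity: 9 ≡ 1 and 43 ≡ 3 (mod 4), so (9/43) = +(43/9).
Reduce top mod 9: now compute (7/9).
Reciprocity: 7 ≡ 3 and 9 ≡ 1 (mod 4), so (7/9) = +(9/7).
Reduce top mod 7: now compute (2/7).
Pull out 2: since 7 ≡ 7 (mod 8), (2/7) = +1.
Reached (1/7) = 1. Collecting the sign flips along the way, the symbol is -1.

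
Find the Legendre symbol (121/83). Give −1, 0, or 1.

First reduce: 121 ≡ 38 (mod 83).
Pull out 2: since 83 ≡ 3 (mod 8), (2/83) = -1.
Reciprocity: 19 ≡ 3 and 83 ≡ 3 (mod 4), so (19/83) = −(83/19).
Reduce top mod 19: now compute (7/19).
Reciprocity: 7 ≡ 3 and 19 ≡ 3 (mod 4), so (7/19) = −(19/7).
Reduce top mod 7: now compute (5/7).
Reciprocity: 5 ≡ 1 and 7 ≡ 3 (mod 4), so (5/7) = +(7/5).
Reduce top mod 5: now compute (2/5).
Pull out 2: since 5 ≡ 5 (mod 8), (2/5) = -1.
Reached (1/5) = 1. Collecting the sign flips along the way, the symbol is +1.

1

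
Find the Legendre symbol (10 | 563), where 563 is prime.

Euler's criterion: (10/563) ≡ 10^281 (mod 563).
10^2 ≡ 100 (mod 563)
10^4 ≡ 429 (mod 563)
10^8 ≡ 503 (mod 563)
10^16 ≡ 222 (mod 563)
10^32 ≡ 303 (mod 563)
10^64 ≡ 40 (mod 563)
10^128 ≡ 474 (mod 563)
10^256 ≡ 39 (mod 563)
10^281 = 10^(256+16+8+1) ≡ 1 (mod 563).
Result is 1, so (10/563) = 1.

1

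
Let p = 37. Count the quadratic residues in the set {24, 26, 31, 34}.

2

(24/37) = -1 → non-residue.
(26/37) = +1 → QR.
(31/37) = -1 → non-residue.
(34/37) = +1 → QR.
Total quadratic residues among the 4: 2.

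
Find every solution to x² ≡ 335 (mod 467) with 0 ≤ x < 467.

Since 467 ≡ 3 (mod 4), a square root of 335 is 335^((467+1)/4) = 335^117 mod 467.
Repeated squaring: 335^2≡145, 335^4≡10, 335^8≡100, 335^16≡193, 335^32≡356, 335^64≡179 (mod 467).
335^117 = 335^(64+32+16+4+1) ≡ 364 (mod 467).
Check: 364² = 132496 ≡ 335 (mod 467). The two roots are 103 and 364.

103, 364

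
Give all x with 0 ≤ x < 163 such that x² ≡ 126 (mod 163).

Since 163 ≡ 3 (mod 4), a square root of 126 is 126^((163+1)/4) = 126^41 mod 163.
Repeated squaring: 126^2≡65, 126^4≡150, 126^8≡6, 126^16≡36, 126^32≡155 (mod 163).
126^41 = 126^(32+8+1) ≡ 146 (mod 163).
Check: 146² = 21316 ≡ 126 (mod 163). The two roots are 17 and 146.

17, 146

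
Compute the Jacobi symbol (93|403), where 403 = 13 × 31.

0

Reciprocity: 93 ≡ 1 and 403 ≡ 3 (mod 4), so (93/403) = +(403/93).
Reduce top mod 93: now compute (31/93).
Reciprocity: 31 ≡ 3 and 93 ≡ 1 (mod 4), so (31/93) = +(93/31).
Reduce top mod 31: now compute (0/31).
Top reduces to 0: gcd > 1, so the symbol is 0.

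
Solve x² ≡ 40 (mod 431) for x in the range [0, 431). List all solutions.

Since 431 ≡ 3 (mod 4), a square root of 40 is 40^((431+1)/4) = 40^108 mod 431.
Repeated squaring: 40^2≡307, 40^4≡291, 40^8≡205, 40^16≡218, 40^32≡114, 40^64≡66 (mod 431).
40^108 = 40^(64+32+8+4) ≡ 389 (mod 431).
Check: 389² = 151321 ≡ 40 (mod 431). The two roots are 42 and 389.

42, 389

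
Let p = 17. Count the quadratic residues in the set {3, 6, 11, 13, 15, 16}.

3

(3/17) = -1 → non-residue.
(6/17) = -1 → non-residue.
(11/17) = -1 → non-residue.
(13/17) = +1 → QR.
(15/17) = +1 → QR.
(16/17) = +1 → QR.
Total quadratic residues among the 6: 3.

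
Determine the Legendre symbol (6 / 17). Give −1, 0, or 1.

Euler's criterion: (6/17) ≡ 6^8 (mod 17).
6^2 ≡ 2 (mod 17)
6^4 ≡ 4 (mod 17)
6^8 ≡ 16 (mod 17)
6^8 = 6^(8) ≡ 16 (mod 17).
Result is 16 ≡ −1, so (6/17) = −1.

-1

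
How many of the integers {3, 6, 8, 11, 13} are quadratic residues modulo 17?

2

(3/17) = -1 → non-residue.
(6/17) = -1 → non-residue.
(8/17) = +1 → QR.
(11/17) = -1 → non-residue.
(13/17) = +1 → QR.
Total quadratic residues among the 5: 2.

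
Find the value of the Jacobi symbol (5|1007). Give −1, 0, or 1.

-1

Reciprocity: 5 ≡ 1 and 1007 ≡ 3 (mod 4), so (5/1007) = +(1007/5).
Reduce top mod 5: now compute (2/5).
Pull out 2: since 5 ≡ 5 (mod 8), (2/5) = -1.
Reached (1/5) = 1. Collecting the sign flips along the way, the symbol is -1.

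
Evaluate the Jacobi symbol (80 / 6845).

Pull out 2^4: since 6845 ≡ 5 (mod 8), (2/6845) = -1, so (2/6845)^4 = +1.
Reciprocity: 5 ≡ 1 and 6845 ≡ 1 (mod 4), so (5/6845) = +(6845/5).
Reduce top mod 5: now compute (0/5).
Top reduces to 0: gcd > 1, so the symbol is 0.

0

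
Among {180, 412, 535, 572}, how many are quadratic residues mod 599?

2

(180/599) = +1 → QR.
(412/599) = +1 → QR.
(535/599) = -1 → non-residue.
(572/599) = -1 → non-residue.
Total quadratic residues among the 4: 2.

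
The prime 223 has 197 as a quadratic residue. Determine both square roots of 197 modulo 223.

Since 223 ≡ 3 (mod 4), a square root of 197 is 197^((223+1)/4) = 197^56 mod 223.
Repeated squaring: 197^2≡7, 197^4≡49, 197^8≡171, 197^16≡28, 197^32≡115 (mod 223).
197^56 = 197^(32+16+8) ≡ 33 (mod 223).
Check: 33² = 1089 ≡ 197 (mod 223). The two roots are 33 and 190.

33, 190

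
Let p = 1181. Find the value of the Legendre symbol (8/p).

-1

Pull out 2^3: since 1181 ≡ 5 (mod 8), (2/1181) = -1, so (2/1181)^3 = -1.
Reached (1/1181) = 1. Collecting the sign flips along the way, the symbol is -1.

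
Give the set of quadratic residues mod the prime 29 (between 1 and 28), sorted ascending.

1, 4, 5, 6, 7, 9, 13, 16, 20, 22, 23, 24, 25, 28

Square k = 1,…,14 (k and 29−k give the same square):
1²=1, 2²=4, 3²=9, 4²=16, 5²=25, 6²≡7, 7²≡20, 8²≡6, 9²≡23, 10²≡13, 11²≡5, 12²≡28, 13²≡24, 14²≡22 (mod 29).
So the quadratic residues mod 29 are {1, 4, 5, 6, 7, 9, 13, 16, 20, 22, 23, 24, 25, 28}.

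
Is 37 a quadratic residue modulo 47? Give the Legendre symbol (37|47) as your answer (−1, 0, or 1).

Reciprocity: 37 ≡ 1 and 47 ≡ 3 (mod 4), so (37/47) = +(47/37).
Reduce top mod 37: now compute (10/37).
Pull out 2: since 37 ≡ 5 (mod 8), (2/37) = -1.
Reciprocity: 5 ≡ 1 and 37 ≡ 1 (mod 4), so (5/37) = +(37/5).
Reduce top mod 5: now compute (2/5).
Pull out 2: since 5 ≡ 5 (mod 8), (2/5) = -1.
Reached (1/5) = 1. Collecting the sign flips along the way, the symbol is +1.

1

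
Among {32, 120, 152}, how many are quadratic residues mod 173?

(32/173) = -1 → non-residue.
(120/173) = -1 → non-residue.
(152/173) = +1 → QR.
Total quadratic residues among the 3: 1.

1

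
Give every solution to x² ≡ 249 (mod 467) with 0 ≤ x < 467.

Since 467 ≡ 3 (mod 4), a square root of 249 is 249^((467+1)/4) = 249^117 mod 467.
Repeated squaring: 249^2≡357, 249^4≡425, 249^8≡363, 249^16≡75, 249^32≡21, 249^64≡441 (mod 467).
249^117 = 249^(64+32+16+4+1) ≡ 222 (mod 467).
Check: 222² = 49284 ≡ 249 (mod 467). The two roots are 222 and 245.

222, 245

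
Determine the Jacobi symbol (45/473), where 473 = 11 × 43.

Reciprocity: 45 ≡ 1 and 473 ≡ 1 (mod 4), so (45/473) = +(473/45).
Reduce top mod 45: now compute (23/45).
Reciprocity: 23 ≡ 3 and 45 ≡ 1 (mod 4), so (23/45) = +(45/23).
Reduce top mod 23: now compute (22/23).
Pull out 2: since 23 ≡ 7 (mod 8), (2/23) = +1.
Reciprocity: 11 ≡ 3 and 23 ≡ 3 (mod 4), so (11/23) = −(23/11).
Reduce top mod 11: now compute (1/11).
Reached (1/11) = 1. Collecting the sign flips along the way, the symbol is -1.

-1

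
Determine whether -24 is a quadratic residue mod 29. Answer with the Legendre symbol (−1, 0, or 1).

Euler's criterion: (-24/29) ≡ 5^14 (mod 29).
5^2 ≡ 25 (mod 29)
5^4 ≡ 16 (mod 29)
5^8 ≡ 24 (mod 29)
5^14 = 5^(8+4+2) ≡ 1 (mod 29).
Result is 1, so (-24/29) = 1.

1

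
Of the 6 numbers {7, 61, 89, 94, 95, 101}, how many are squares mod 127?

(7/127) = -1 → non-residue.
(61/127) = +1 → QR.
(89/127) = -1 → non-residue.
(94/127) = +1 → QR.
(95/127) = -1 → non-residue.
(101/127) = -1 → non-residue.
Total quadratic residues among the 6: 2.

2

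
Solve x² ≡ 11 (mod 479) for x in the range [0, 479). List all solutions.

58, 421

Since 479 ≡ 3 (mod 4), a square root of 11 is 11^((479+1)/4) = 11^120 mod 479.
Repeated squaring: 11^2≡121, 11^4≡271, 11^8≡154, 11^16≡245, 11^32≡150, 11^64≡466 (mod 479).
11^120 = 11^(64+32+16+8) ≡ 421 (mod 479).
Check: 421² = 177241 ≡ 11 (mod 479). The two roots are 58 and 421.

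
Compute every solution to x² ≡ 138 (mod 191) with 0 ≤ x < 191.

86, 105

Since 191 ≡ 3 (mod 4), a square root of 138 is 138^((191+1)/4) = 138^48 mod 191.
Repeated squaring: 138^2≡135, 138^4≡80, 138^8≡97, 138^16≡50, 138^32≡17 (mod 191).
138^48 = 138^(32+16) ≡ 86 (mod 191).
Check: 86² = 7396 ≡ 138 (mod 191). The two roots are 86 and 105.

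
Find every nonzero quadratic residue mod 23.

Square k = 1,…,11 (k and 23−k give the same square):
1²=1, 2²=4, 3²=9, 4²=16, 5²≡2, 6²≡13, 7²≡3, 8²≡18, 9²≡12, 10²≡8, 11²≡6 (mod 23).
So the quadratic residues mod 23 are {1, 2, 3, 4, 6, 8, 9, 12, 13, 16, 18}.

1, 2, 3, 4, 6, 8, 9, 12, 13, 16, 18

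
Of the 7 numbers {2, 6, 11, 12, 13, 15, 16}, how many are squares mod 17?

(2/17) = +1 → QR.
(6/17) = -1 → non-residue.
(11/17) = -1 → non-residue.
(12/17) = -1 → non-residue.
(13/17) = +1 → QR.
(15/17) = +1 → QR.
(16/17) = +1 → QR.
Total quadratic residues among the 7: 4.

4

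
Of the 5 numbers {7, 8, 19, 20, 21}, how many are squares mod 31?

4

(7/31) = +1 → QR.
(8/31) = +1 → QR.
(19/31) = +1 → QR.
(20/31) = +1 → QR.
(21/31) = -1 → non-residue.
Total quadratic residues among the 5: 4.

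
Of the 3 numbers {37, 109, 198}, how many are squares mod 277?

(37/277) = -1 → non-residue.
(109/277) = -1 → non-residue.
(198/277) = +1 → QR.
Total quadratic residues among the 3: 1.

1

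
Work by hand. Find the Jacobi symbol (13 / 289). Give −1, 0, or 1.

Reciprocity: 13 ≡ 1 and 289 ≡ 1 (mod 4), so (13/289) = +(289/13).
Reduce top mod 13: now compute (3/13).
Reciprocity: 3 ≡ 3 and 13 ≡ 1 (mod 4), so (3/13) = +(13/3).
Reduce top mod 3: now compute (1/3).
Reached (1/3) = 1. Collecting the sign flips along the way, the symbol is +1.

1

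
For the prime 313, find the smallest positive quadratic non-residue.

(2/313) = +1, so 2 is a residue.
(3/313) = +1, so 3 is a residue.
(4/313) = +1, so 4 is a residue.
(5/313) = −1, so 5 is the smallest positive non-residue mod 313.

5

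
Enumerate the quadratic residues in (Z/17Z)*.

Square k = 1,…,8 (k and 17−k give the same square):
1²=1, 2²=4, 3²=9, 4²=16, 5²≡8, 6²≡2, 7²≡15, 8²≡13 (mod 17).
So the quadratic residues mod 17 are {1, 2, 4, 8, 9, 13, 15, 16}.

1, 2, 4, 8, 9, 13, 15, 16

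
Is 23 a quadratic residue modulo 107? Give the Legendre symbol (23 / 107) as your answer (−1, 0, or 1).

Reciprocity: 23 ≡ 3 and 107 ≡ 3 (mod 4), so (23/107) = −(107/23).
Reduce top mod 23: now compute (15/23).
Reciprocity: 15 ≡ 3 and 23 ≡ 3 (mod 4), so (15/23) = −(23/15).
Reduce top mod 15: now compute (8/15).
Pull out 2^3: since 15 ≡ 7 (mod 8), (2/15) = +1, so (2/15)^3 = +1.
Reached (1/15) = 1. Collecting the sign flips along the way, the symbol is +1.

1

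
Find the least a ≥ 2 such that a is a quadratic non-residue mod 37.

2

(2/37) = −1, so 2 is the smallest positive non-residue mod 37.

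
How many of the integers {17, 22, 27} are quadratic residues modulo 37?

1

(17/37) = -1 → non-residue.
(22/37) = -1 → non-residue.
(27/37) = +1 → QR.
Total quadratic residues among the 3: 1.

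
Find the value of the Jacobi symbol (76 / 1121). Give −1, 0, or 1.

Pull out 2^2: since 1121 ≡ 1 (mod 8), (2/1121) = +1, so (2/1121)^2 = +1.
Reciprocity: 19 ≡ 3 and 1121 ≡ 1 (mod 4), so (19/1121) = +(1121/19).
Reduce top mod 19: now compute (0/19).
Top reduces to 0: gcd > 1, so the symbol is 0.

0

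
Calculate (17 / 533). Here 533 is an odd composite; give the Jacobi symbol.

Reciprocity: 17 ≡ 1 and 533 ≡ 1 (mod 4), so (17/533) = +(533/17).
Reduce top mod 17: now compute (6/17).
Pull out 2: since 17 ≡ 1 (mod 8), (2/17) = +1.
Reciprocity: 3 ≡ 3 and 17 ≡ 1 (mod 4), so (3/17) = +(17/3).
Reduce top mod 3: now compute (2/3).
Pull out 2: since 3 ≡ 3 (mod 8), (2/3) = -1.
Reached (1/3) = 1. Collecting the sign flips along the way, the symbol is -1.

-1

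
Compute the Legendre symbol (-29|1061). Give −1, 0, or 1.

Euler's criterion: (-29/1061) ≡ 1032^530 (mod 1061).
1032^2 ≡ 841 (mod 1061)
1032^4 ≡ 655 (mod 1061)
1032^8 ≡ 381 (mod 1061)
1032^16 ≡ 865 (mod 1061)
1032^32 ≡ 220 (mod 1061)
1032^64 ≡ 655 (mod 1061)
1032^128 ≡ 381 (mod 1061)
1032^256 ≡ 865 (mod 1061)
1032^512 ≡ 220 (mod 1061)
1032^530 = 1032^(512+16+2) ≡ 1060 (mod 1061).
Result is 1060 ≡ −1, so (-29/1061) = −1.

-1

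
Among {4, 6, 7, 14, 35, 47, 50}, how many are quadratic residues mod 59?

3

(4/59) = +1 → QR.
(6/59) = -1 → non-residue.
(7/59) = +1 → QR.
(14/59) = -1 → non-residue.
(35/59) = +1 → QR.
(47/59) = -1 → non-residue.
(50/59) = -1 → non-residue.
Total quadratic residues among the 7: 3.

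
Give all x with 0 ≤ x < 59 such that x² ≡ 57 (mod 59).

23, 36

Since 59 ≡ 3 (mod 4), a square root of 57 is 57^((59+1)/4) = 57^15 mod 59.
Repeated squaring: 57^2≡4, 57^4≡16, 57^8≡20 (mod 59).
57^15 = 57^(8+4+2+1) ≡ 36 (mod 59).
Check: 36² = 1296 ≡ 57 (mod 59). The two roots are 23 and 36.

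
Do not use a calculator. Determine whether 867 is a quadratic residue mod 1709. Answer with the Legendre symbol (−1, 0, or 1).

Reciprocity: 867 ≡ 3 and 1709 ≡ 1 (mod 4), so (867/1709) = +(1709/867).
Reduce top mod 867: now compute (842/867).
Pull out 2: since 867 ≡ 3 (mod 8), (2/867) = -1.
Reciprocity: 421 ≡ 1 and 867 ≡ 3 (mod 4), so (421/867) = +(867/421).
Reduce top mod 421: now compute (25/421).
Reciprocity: 25 ≡ 1 and 421 ≡ 1 (mod 4), so (25/421) = +(421/25).
Reduce top mod 25: now compute (21/25).
Reciprocity: 21 ≡ 1 and 25 ≡ 1 (mod 4), so (21/25) = +(25/21).
Reduce top mod 21: now compute (4/21).
Pull out 2^2: since 21 ≡ 5 (mod 8), (2/21) = -1, so (2/21)^2 = +1.
Reached (1/21) = 1. Collecting the sign flips along the way, the symbol is -1.

-1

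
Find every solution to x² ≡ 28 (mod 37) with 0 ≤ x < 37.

37 ≡ 1 (mod 4), so we find a root by search.
Trying successive values, 18² = 324 ≡ 28 (mod 37). The other root is 37 − 18 = 19.

18, 19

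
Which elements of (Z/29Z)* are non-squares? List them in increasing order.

2 3 8 10 11 12 14 15 17 18 19 21 26 27

Square k = 1,…,14 (k and 29−k give the same square):
1²=1, 2²=4, 3²=9, 4²=16, 5²=25, 6²≡7, 7²≡20, 8²≡6, 9²≡23, 10²≡13, 11²≡5, 12²≡28, 13²≡24, 14²≡22 (mod 29).
The residues are {1, 4, 5, 6, 7, 9, 13, 16, 20, 22, 23, 24, 25, 28}; the non-residues are the remaining 14 nonzero classes.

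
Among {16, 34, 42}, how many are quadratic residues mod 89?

3

(16/89) = +1 → QR.
(34/89) = +1 → QR.
(42/89) = +1 → QR.
Total quadratic residues among the 3: 3.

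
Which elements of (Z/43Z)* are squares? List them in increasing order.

1 4 6 9 10 11 13 14 15 16 17 21 23 24 25 31 35 36 38 40 41

Square k = 1,…,21 (k and 43−k give the same square):
1²=1, 2²=4, 3²=9, 4²=16, 5²=25, 6²=36, 7²≡6, 8²≡21, 9²≡38, 10²≡14, 11²≡35, 12²≡15, 13²≡40, 14²≡24, 15²≡10, 16²≡41, 17²≡31, 18²≡23, 19²≡17, 20²≡13, 21²≡11 (mod 43).
So the quadratic residues mod 43 are {1, 4, 6, 9, 10, 11, 13, 14, 15, 16, 17, 21, 23, 24, 25, 31, 35, 36, 38, 40, 41}.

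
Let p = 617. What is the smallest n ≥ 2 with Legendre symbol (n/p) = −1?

3

(2/617) = +1, so 2 is a residue.
(3/617) = −1, so 3 is the smallest positive non-residue mod 617.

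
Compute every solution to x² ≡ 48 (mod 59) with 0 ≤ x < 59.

15, 44

Since 59 ≡ 3 (mod 4), a square root of 48 is 48^((59+1)/4) = 48^15 mod 59.
Repeated squaring: 48^2≡3, 48^4≡9, 48^8≡22 (mod 59).
48^15 = 48^(8+4+2+1) ≡ 15 (mod 59).
Check: 15² = 225 ≡ 48 (mod 59). The two roots are 15 and 44.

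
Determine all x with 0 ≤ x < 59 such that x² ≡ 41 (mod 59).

10, 49

Since 59 ≡ 3 (mod 4), a square root of 41 is 41^((59+1)/4) = 41^15 mod 59.
Repeated squaring: 41^2≡29, 41^4≡15, 41^8≡48 (mod 59).
41^15 = 41^(8+4+2+1) ≡ 49 (mod 59).
Check: 49² = 2401 ≡ 41 (mod 59). The two roots are 10 and 49.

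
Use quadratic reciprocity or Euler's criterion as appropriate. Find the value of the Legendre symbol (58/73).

Euler's criterion: (58/73) ≡ 58^36 (mod 73).
58^2 ≡ 6 (mod 73)
58^4 ≡ 36 (mod 73)
58^8 ≡ 55 (mod 73)
58^16 ≡ 32 (mod 73)
58^32 ≡ 2 (mod 73)
58^36 = 58^(32+4) ≡ 72 (mod 73).
Result is 72 ≡ −1, so (58/73) = −1.

-1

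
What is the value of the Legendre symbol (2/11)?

Euler's criterion: (2/11) ≡ 2^5 (mod 11).
2^2 ≡ 4 (mod 11)
2^4 ≡ 5 (mod 11)
2^5 = 2^(4+1) ≡ 10 (mod 11).
Result is 10 ≡ −1, so (2/11) = −1.

-1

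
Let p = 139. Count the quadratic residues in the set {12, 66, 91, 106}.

3

(12/139) = -1 → non-residue.
(66/139) = +1 → QR.
(91/139) = +1 → QR.
(106/139) = +1 → QR.
Total quadratic residues among the 4: 3.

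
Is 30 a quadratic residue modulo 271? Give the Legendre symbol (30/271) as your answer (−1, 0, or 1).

Pull out 2: since 271 ≡ 7 (mod 8), (2/271) = +1.
Reciprocity: 15 ≡ 3 and 271 ≡ 3 (mod 4), so (15/271) = −(271/15).
Reduce top mod 15: now compute (1/15).
Reached (1/15) = 1. Collecting the sign flips along the way, the symbol is -1.

-1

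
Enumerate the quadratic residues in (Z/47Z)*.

1,2,3,4,6,7,8,9,12,14,16,17,18,21,24,25,27,28,32,34,36,37,42

Square k = 1,…,23 (k and 47−k give the same square):
1²=1, 2²=4, 3²=9, 4²=16, 5²=25, 6²=36, 7²≡2, 8²≡17, 9²≡34, 10²≡6, 11²≡27, 12²≡3, 13²≡28, 14²≡8, 15²≡37, 16²≡21, 17²≡7, 18²≡42, 19²≡32, 20²≡24, 21²≡18, 22²≡14, 23²≡12 (mod 47).
So the quadratic residues mod 47 are {1, 2, 3, 4, 6, 7, 8, 9, 12, 14, 16, 17, 18, 21, 24, 25, 27, 28, 32, 34, 36, 37, 42}.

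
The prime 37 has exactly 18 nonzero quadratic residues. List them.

Square k = 1,…,18 (k and 37−k give the same square):
1²=1, 2²=4, 3²=9, 4²=16, 5²=25, 6²=36, 7²≡12, 8²≡27, 9²≡7, 10²≡26, 11²≡10, 12²≡33, 13²≡21, 14²≡11, 15²≡3, 16²≡34, 17²≡30, 18²≡28 (mod 37).
So the quadratic residues mod 37 are {1, 3, 4, 7, 9, 10, 11, 12, 16, 21, 25, 26, 27, 28, 30, 33, 34, 36}.

1 3 4 7 9 10 11 12 16 21 25 26 27 28 30 33 34 36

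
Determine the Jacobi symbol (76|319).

1

Pull out 2^2: since 319 ≡ 7 (mod 8), (2/319) = +1, so (2/319)^2 = +1.
Reciprocity: 19 ≡ 3 and 319 ≡ 3 (mod 4), so (19/319) = −(319/19).
Reduce top mod 19: now compute (15/19).
Reciprocity: 15 ≡ 3 and 19 ≡ 3 (mod 4), so (15/19) = −(19/15).
Reduce top mod 15: now compute (4/15).
Pull out 2^2: since 15 ≡ 7 (mod 8), (2/15) = +1, so (2/15)^2 = +1.
Reached (1/15) = 1. Collecting the sign flips along the way, the symbol is +1.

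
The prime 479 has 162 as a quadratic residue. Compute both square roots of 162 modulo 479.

Since 479 ≡ 3 (mod 4), a square root of 162 is 162^((479+1)/4) = 162^120 mod 479.
Repeated squaring: 162^2≡378, 162^4≡142, 162^8≡46, 162^16≡200, 162^32≡243, 162^64≡132 (mod 479).
162^120 = 162^(64+32+16+8) ≡ 233 (mod 479).
Check: 233² = 54289 ≡ 162 (mod 479). The two roots are 233 and 246.

233, 246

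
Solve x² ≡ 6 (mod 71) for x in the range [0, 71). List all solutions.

Since 71 ≡ 3 (mod 4), a square root of 6 is 6^((71+1)/4) = 6^18 mod 71.
Repeated squaring: 6^2≡36, 6^4≡18, 6^8≡40, 6^16≡38 (mod 71).
6^18 = 6^(16+2) ≡ 19 (mod 71).
Check: 19² = 361 ≡ 6 (mod 71). The two roots are 19 and 52.

19, 52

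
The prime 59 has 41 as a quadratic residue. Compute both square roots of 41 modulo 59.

Since 59 ≡ 3 (mod 4), a square root of 41 is 41^((59+1)/4) = 41^15 mod 59.
Repeated squaring: 41^2≡29, 41^4≡15, 41^8≡48 (mod 59).
41^15 = 41^(8+4+2+1) ≡ 49 (mod 59).
Check: 49² = 2401 ≡ 41 (mod 59). The two roots are 10 and 49.

10, 49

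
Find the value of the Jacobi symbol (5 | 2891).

1

Reciprocity: 5 ≡ 1 and 2891 ≡ 3 (mod 4), so (5/2891) = +(2891/5).
Reduce top mod 5: now compute (1/5).
Reached (1/5) = 1. Collecting the sign flips along the way, the symbol is +1.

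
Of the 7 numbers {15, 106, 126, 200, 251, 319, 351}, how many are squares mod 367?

6

(15/367) = +1 → QR.
(106/367) = +1 → QR.
(126/367) = +1 → QR.
(200/367) = +1 → QR.
(251/367) = +1 → QR.
(319/367) = +1 → QR.
(351/367) = -1 → non-residue.
Total quadratic residues among the 7: 6.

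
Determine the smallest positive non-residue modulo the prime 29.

2

(2/29) = −1, so 2 is the smallest positive non-residue mod 29.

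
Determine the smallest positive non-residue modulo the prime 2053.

(2/2053) = −1, so 2 is the smallest positive non-residue mod 2053.

2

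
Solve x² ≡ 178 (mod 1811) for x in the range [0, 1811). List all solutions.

430, 1381

Since 1811 ≡ 3 (mod 4), a square root of 178 is 178^((1811+1)/4) = 178^453 mod 1811.
Repeated squaring: 178^2≡897, 178^4≡525, 178^8≡353, 178^16≡1461, 178^32≡1163, 178^64≡1563, 178^128≡1741, 178^256≡1278 (mod 1811).
178^453 = 178^(256+128+64+4+1) ≡ 1381 (mod 1811).
Check: 1381² = 1907161 ≡ 178 (mod 1811). The two roots are 430 and 1381.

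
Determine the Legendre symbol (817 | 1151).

Reciprocity: 817 ≡ 1 and 1151 ≡ 3 (mod 4), so (817/1151) = +(1151/817).
Reduce top mod 817: now compute (334/817).
Pull out 2: since 817 ≡ 1 (mod 8), (2/817) = +1.
Reciprocity: 167 ≡ 3 and 817 ≡ 1 (mod 4), so (167/817) = +(817/167).
Reduce top mod 167: now compute (149/167).
Reciprocity: 149 ≡ 1 and 167 ≡ 3 (mod 4), so (149/167) = +(167/149).
Reduce top mod 149: now compute (18/149).
Pull out 2: since 149 ≡ 5 (mod 8), (2/149) = -1.
Reciprocity: 9 ≡ 1 and 149 ≡ 1 (mod 4), so (9/149) = +(149/9).
Reduce top mod 9: now compute (5/9).
Reciprocity: 5 ≡ 1 and 9 ≡ 1 (mod 4), so (5/9) = +(9/5).
Reduce top mod 5: now compute (4/5).
Pull out 2^2: since 5 ≡ 5 (mod 8), (2/5) = -1, so (2/5)^2 = +1.
Reached (1/5) = 1. Collecting the sign flips along the way, the symbol is -1.

-1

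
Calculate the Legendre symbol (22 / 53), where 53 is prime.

-1

Pull out 2: since 53 ≡ 5 (mod 8), (2/53) = -1.
Reciprocity: 11 ≡ 3 and 53 ≡ 1 (mod 4), so (11/53) = +(53/11).
Reduce top mod 11: now compute (9/11).
Reciprocity: 9 ≡ 1 and 11 ≡ 3 (mod 4), so (9/11) = +(11/9).
Reduce top mod 9: now compute (2/9).
Pull out 2: since 9 ≡ 1 (mod 8), (2/9) = +1.
Reached (1/9) = 1. Collecting the sign flips along the way, the symbol is -1.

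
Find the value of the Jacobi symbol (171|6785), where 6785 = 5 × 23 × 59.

Reciprocity: 171 ≡ 3 and 6785 ≡ 1 (mod 4), so (171/6785) = +(6785/171).
Reduce top mod 171: now compute (116/171).
Pull out 2^2: since 171 ≡ 3 (mod 8), (2/171) = -1, so (2/171)^2 = +1.
Reciprocity: 29 ≡ 1 and 171 ≡ 3 (mod 4), so (29/171) = +(171/29).
Reduce top mod 29: now compute (26/29).
Pull out 2: since 29 ≡ 5 (mod 8), (2/29) = -1.
Reciprocity: 13 ≡ 1 and 29 ≡ 1 (mod 4), so (13/29) = +(29/13).
Reduce top mod 13: now compute (3/13).
Reciprocity: 3 ≡ 3 and 13 ≡ 1 (mod 4), so (3/13) = +(13/3).
Reduce top mod 3: now compute (1/3).
Reached (1/3) = 1. Collecting the sign flips along the way, the symbol is -1.

-1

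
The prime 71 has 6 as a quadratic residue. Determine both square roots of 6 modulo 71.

Since 71 ≡ 3 (mod 4), a square root of 6 is 6^((71+1)/4) = 6^18 mod 71.
Repeated squaring: 6^2≡36, 6^4≡18, 6^8≡40, 6^16≡38 (mod 71).
6^18 = 6^(16+2) ≡ 19 (mod 71).
Check: 19² = 361 ≡ 6 (mod 71). The two roots are 19 and 52.

19, 52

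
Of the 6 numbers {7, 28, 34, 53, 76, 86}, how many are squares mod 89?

(7/89) = -1 → non-residue.
(28/89) = -1 → non-residue.
(34/89) = +1 → QR.
(53/89) = +1 → QR.
(76/89) = -1 → non-residue.
(86/89) = -1 → non-residue.
Total quadratic residues among the 6: 2.

2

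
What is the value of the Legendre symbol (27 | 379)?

Reciprocity: 27 ≡ 3 and 379 ≡ 3 (mod 4), so (27/379) = −(379/27).
Reduce top mod 27: now compute (1/27).
Reached (1/27) = 1. Collecting the sign flips along the way, the symbol is -1.

-1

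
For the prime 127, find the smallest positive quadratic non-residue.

(2/127) = +1, so 2 is a residue.
(3/127) = −1, so 3 is the smallest positive non-residue mod 127.

3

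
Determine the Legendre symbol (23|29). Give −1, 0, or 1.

1

Reciprocity: 23 ≡ 3 and 29 ≡ 1 (mod 4), so (23/29) = +(29/23).
Reduce top mod 23: now compute (6/23).
Pull out 2: since 23 ≡ 7 (mod 8), (2/23) = +1.
Reciprocity: 3 ≡ 3 and 23 ≡ 3 (mod 4), so (3/23) = −(23/3).
Reduce top mod 3: now compute (2/3).
Pull out 2: since 3 ≡ 3 (mod 8), (2/3) = -1.
Reached (1/3) = 1. Collecting the sign flips along the way, the symbol is +1.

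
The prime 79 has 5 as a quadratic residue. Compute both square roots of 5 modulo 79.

Since 79 ≡ 3 (mod 4), a square root of 5 is 5^((79+1)/4) = 5^20 mod 79.
Repeated squaring: 5^2≡25, 5^4≡72, 5^8≡49, 5^16≡31 (mod 79).
5^20 = 5^(16+4) ≡ 20 (mod 79).
Check: 20² = 400 ≡ 5 (mod 79). The two roots are 20 and 59.

20, 59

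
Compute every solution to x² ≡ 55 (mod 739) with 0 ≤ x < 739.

Since 739 ≡ 3 (mod 4), a square root of 55 is 55^((739+1)/4) = 55^185 mod 739.
Repeated squaring: 55^2≡69, 55^4≡327, 55^8≡513, 55^16≡85, 55^32≡574, 55^64≡621, 55^128≡622 (mod 739).
55^185 = 55^(128+32+16+8+1) ≡ 67 (mod 739).
Check: 67² = 4489 ≡ 55 (mod 739). The two roots are 67 and 672.

67, 672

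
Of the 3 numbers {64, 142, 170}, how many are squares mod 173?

(64/173) = +1 → QR.
(142/173) = +1 → QR.
(170/173) = -1 → non-residue.
Total quadratic residues among the 3: 2.

2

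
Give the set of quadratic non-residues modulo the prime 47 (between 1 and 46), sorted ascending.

Square k = 1,…,23 (k and 47−k give the same square):
1²=1, 2²=4, 3²=9, 4²=16, 5²=25, 6²=36, 7²≡2, 8²≡17, 9²≡34, 10²≡6, 11²≡27, 12²≡3, 13²≡28, 14²≡8, 15²≡37, 16²≡21, 17²≡7, 18²≡42, 19²≡32, 20²≡24, 21²≡18, 22²≡14, 23²≡12 (mod 47).
The residues are {1, 2, 3, 4, 6, 7, 8, 9, 12, 14, 16, 17, 18, 21, 24, 25, 27, 28, 32, 34, 36, 37, 42}; the non-residues are the remaining 23 nonzero classes.

5 10 11 13 15 19 20 22 23 26 29 30 31 33 35 38 39 40 41 43 44 45 46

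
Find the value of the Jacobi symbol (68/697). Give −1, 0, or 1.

Pull out 2^2: since 697 ≡ 1 (mod 8), (2/697) = +1, so (2/697)^2 = +1.
Reciprocity: 17 ≡ 1 and 697 ≡ 1 (mod 4), so (17/697) = +(697/17).
Reduce top mod 17: now compute (0/17).
Top reduces to 0: gcd > 1, so the symbol is 0.

0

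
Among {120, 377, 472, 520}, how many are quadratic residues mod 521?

3

(120/521) = -1 → non-residue.
(377/521) = +1 → QR.
(472/521) = +1 → QR.
(520/521) = +1 → QR.
Total quadratic residues among the 4: 3.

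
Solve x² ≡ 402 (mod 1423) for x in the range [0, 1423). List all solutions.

498, 925

Since 1423 ≡ 3 (mod 4), a square root of 402 is 402^((1423+1)/4) = 402^356 mod 1423.
Repeated squaring: 402^2≡805, 402^4≡560, 402^8≡540, 402^16≡1308, 402^32≡418, 402^64≡1118, 402^128≡530, 402^256≡569 (mod 1423).
402^356 = 402^(256+64+32+4) ≡ 498 (mod 1423).
Check: 498² = 248004 ≡ 402 (mod 1423). The two roots are 498 and 925.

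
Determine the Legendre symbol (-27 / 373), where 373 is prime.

First reduce: -27 ≡ 346 (mod 373).
Pull out 2: since 373 ≡ 5 (mod 8), (2/373) = -1.
Reciprocity: 173 ≡ 1 and 373 ≡ 1 (mod 4), so (173/373) = +(373/173).
Reduce top mod 173: now compute (27/173).
Reciprocity: 27 ≡ 3 and 173 ≡ 1 (mod 4), so (27/173) = +(173/27).
Reduce top mod 27: now compute (11/27).
Reciprocity: 11 ≡ 3 and 27 ≡ 3 (mod 4), so (11/27) = −(27/11).
Reduce top mod 11: now compute (5/11).
Reciprocity: 5 ≡ 1 and 11 ≡ 3 (mod 4), so (5/11) = +(11/5).
Reduce top mod 5: now compute (1/5).
Reached (1/5) = 1. Collecting the sign flips along the way, the symbol is +1.

1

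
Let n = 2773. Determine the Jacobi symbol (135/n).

Reciprocity: 135 ≡ 3 and 2773 ≡ 1 (mod 4), so (135/2773) = +(2773/135).
Reduce top mod 135: now compute (73/135).
Reciprocity: 73 ≡ 1 and 135 ≡ 3 (mod 4), so (73/135) = +(135/73).
Reduce top mod 73: now compute (62/73).
Pull out 2: since 73 ≡ 1 (mod 8), (2/73) = +1.
Reciprocity: 31 ≡ 3 and 73 ≡ 1 (mod 4), so (31/73) = +(73/31).
Reduce top mod 31: now compute (11/31).
Reciprocity: 11 ≡ 3 and 31 ≡ 3 (mod 4), so (11/31) = −(31/11).
Reduce top mod 11: now compute (9/11).
Reciprocity: 9 ≡ 1 and 11 ≡ 3 (mod 4), so (9/11) = +(11/9).
Reduce top mod 9: now compute (2/9).
Pull out 2: since 9 ≡ 1 (mod 8), (2/9) = +1.
Reached (1/9) = 1. Collecting the sign flips along the way, the symbol is -1.

-1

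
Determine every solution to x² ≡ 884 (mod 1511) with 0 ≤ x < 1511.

Since 1511 ≡ 3 (mod 4), a square root of 884 is 884^((1511+1)/4) = 884^378 mod 1511.
Repeated squaring: 884^2≡269, 884^4≡1344, 884^8≡691, 884^16≡5, 884^32≡25, 884^64≡625, 884^128≡787, 884^256≡1370 (mod 1511).
884^378 = 884^(256+64+32+16+8+2) ≡ 778 (mod 1511).
Check: 778² = 605284 ≡ 884 (mod 1511). The two roots are 733 and 778.

733, 778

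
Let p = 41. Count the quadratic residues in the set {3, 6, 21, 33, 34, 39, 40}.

4

(3/41) = -1 → non-residue.
(6/41) = -1 → non-residue.
(21/41) = +1 → QR.
(33/41) = +1 → QR.
(34/41) = -1 → non-residue.
(39/41) = +1 → QR.
(40/41) = +1 → QR.
Total quadratic residues among the 7: 4.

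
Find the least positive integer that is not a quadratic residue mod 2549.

2

(2/2549) = −1, so 2 is the smallest positive non-residue mod 2549.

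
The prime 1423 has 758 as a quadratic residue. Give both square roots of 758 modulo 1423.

205, 1218

Since 1423 ≡ 3 (mod 4), a square root of 758 is 758^((1423+1)/4) = 758^356 mod 1423.
Repeated squaring: 758^2≡1095, 758^4≡859, 758^8≡767, 758^16≡590, 758^32≡888, 758^64≡202, 758^128≡960, 758^256≡919 (mod 1423).
758^356 = 758^(256+64+32+4) ≡ 205 (mod 1423).
Check: 205² = 42025 ≡ 758 (mod 1423). The two roots are 205 and 1218.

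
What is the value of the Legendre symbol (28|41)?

Euler's criterion: (28/41) ≡ 28^20 (mod 41).
28^2 ≡ 5 (mod 41)
28^4 ≡ 25 (mod 41)
28^8 ≡ 10 (mod 41)
28^16 ≡ 18 (mod 41)
28^20 = 28^(16+4) ≡ 40 (mod 41).
Result is 40 ≡ −1, so (28/41) = −1.

-1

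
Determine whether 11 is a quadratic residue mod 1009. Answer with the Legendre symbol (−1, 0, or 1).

-1

Reciprocity: 11 ≡ 3 and 1009 ≡ 1 (mod 4), so (11/1009) = +(1009/11).
Reduce top mod 11: now compute (8/11).
Pull out 2^3: since 11 ≡ 3 (mod 8), (2/11) = -1, so (2/11)^3 = -1.
Reached (1/11) = 1. Collecting the sign flips along the way, the symbol is -1.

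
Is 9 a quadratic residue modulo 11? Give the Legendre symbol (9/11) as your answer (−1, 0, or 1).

Reciprocity: 9 ≡ 1 and 11 ≡ 3 (mod 4), so (9/11) = +(11/9).
Reduce top mod 9: now compute (2/9).
Pull out 2: since 9 ≡ 1 (mod 8), (2/9) = +1.
Reached (1/9) = 1. Collecting the sign flips along the way, the symbol is +1.

1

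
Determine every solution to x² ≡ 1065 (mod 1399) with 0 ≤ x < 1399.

301, 1098

Since 1399 ≡ 3 (mod 4), a square root of 1065 is 1065^((1399+1)/4) = 1065^350 mod 1399.
Repeated squaring: 1065^2≡1035, 1065^4≡990, 1065^8≡800, 1065^16≡657, 1065^32≡757, 1065^64≡858, 1065^128≡290, 1065^256≡160 (mod 1399).
1065^350 = 1065^(256+64+16+8+4+2) ≡ 1098 (mod 1399).
Check: 1098² = 1205604 ≡ 1065 (mod 1399). The two roots are 301 and 1098.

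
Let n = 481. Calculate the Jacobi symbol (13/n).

0

Reciprocity: 13 ≡ 1 and 481 ≡ 1 (mod 4), so (13/481) = +(481/13).
Reduce top mod 13: now compute (0/13).
Top reduces to 0: gcd > 1, so the symbol is 0.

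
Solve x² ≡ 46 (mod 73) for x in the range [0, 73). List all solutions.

22, 51

73 ≡ 1 (mod 4), so we find a root by search.
Trying successive values, 22² = 484 ≡ 46 (mod 73). The other root is 73 − 22 = 51.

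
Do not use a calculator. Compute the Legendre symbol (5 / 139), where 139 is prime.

1

Reciprocity: 5 ≡ 1 and 139 ≡ 3 (mod 4), so (5/139) = +(139/5).
Reduce top mod 5: now compute (4/5).
Pull out 2^2: since 5 ≡ 5 (mod 8), (2/5) = -1, so (2/5)^2 = +1.
Reached (1/5) = 1. Collecting the sign flips along the way, the symbol is +1.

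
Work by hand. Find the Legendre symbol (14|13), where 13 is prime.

1

Euler's criterion: (14/13) ≡ 1^6 (mod 13).
1^2 ≡ 1 (mod 13)
1^4 ≡ 1 (mod 13)
1^6 = 1^(4+2) ≡ 1 (mod 13).
Result is 1, so (14/13) = 1.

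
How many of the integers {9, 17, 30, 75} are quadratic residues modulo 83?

(9/83) = +1 → QR.
(17/83) = +1 → QR.
(30/83) = +1 → QR.
(75/83) = +1 → QR.
Total quadratic residues among the 4: 4.

4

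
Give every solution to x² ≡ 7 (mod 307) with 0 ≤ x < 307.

43, 264

Since 307 ≡ 3 (mod 4), a square root of 7 is 7^((307+1)/4) = 7^77 mod 307.
Repeated squaring: 7^2≡49, 7^4≡252, 7^8≡262, 7^16≡183, 7^32≡26, 7^64≡62 (mod 307).
7^77 = 7^(64+8+4+1) ≡ 264 (mod 307).
Check: 264² = 69696 ≡ 7 (mod 307). The two roots are 43 and 264.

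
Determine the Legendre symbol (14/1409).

Pull out 2: since 1409 ≡ 1 (mod 8), (2/1409) = +1.
Reciprocity: 7 ≡ 3 and 1409 ≡ 1 (mod 4), so (7/1409) = +(1409/7).
Reduce top mod 7: now compute (2/7).
Pull out 2: since 7 ≡ 7 (mod 8), (2/7) = +1.
Reached (1/7) = 1. Collecting the sign flips along the way, the symbol is +1.

1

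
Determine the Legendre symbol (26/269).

Pull out 2: since 269 ≡ 5 (mod 8), (2/269) = -1.
Reciprocity: 13 ≡ 1 and 269 ≡ 1 (mod 4), so (13/269) = +(269/13).
Reduce top mod 13: now compute (9/13).
Reciprocity: 9 ≡ 1 and 13 ≡ 1 (mod 4), so (9/13) = +(13/9).
Reduce top mod 9: now compute (4/9).
Pull out 2^2: since 9 ≡ 1 (mod 8), (2/9) = +1, so (2/9)^2 = +1.
Reached (1/9) = 1. Collecting the sign flips along the way, the symbol is -1.

-1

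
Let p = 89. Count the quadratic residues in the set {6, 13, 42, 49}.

(6/89) = -1 → non-residue.
(13/89) = -1 → non-residue.
(42/89) = +1 → QR.
(49/89) = +1 → QR.
Total quadratic residues among the 4: 2.

2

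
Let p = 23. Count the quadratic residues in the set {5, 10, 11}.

(5/23) = -1 → non-residue.
(10/23) = -1 → non-residue.
(11/23) = -1 → non-residue.
Total quadratic residues among the 3: 0.

0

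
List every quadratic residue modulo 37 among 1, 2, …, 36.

1, 3, 4, 7, 9, 10, 11, 12, 16, 21, 25, 26, 27, 28, 30, 33, 34, 36

Square k = 1,…,18 (k and 37−k give the same square):
1²=1, 2²=4, 3²=9, 4²=16, 5²=25, 6²=36, 7²≡12, 8²≡27, 9²≡7, 10²≡26, 11²≡10, 12²≡33, 13²≡21, 14²≡11, 15²≡3, 16²≡34, 17²≡30, 18²≡28 (mod 37).
So the quadratic residues mod 37 are {1, 3, 4, 7, 9, 10, 11, 12, 16, 21, 25, 26, 27, 28, 30, 33, 34, 36}.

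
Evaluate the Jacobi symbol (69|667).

Reciprocity: 69 ≡ 1 and 667 ≡ 3 (mod 4), so (69/667) = +(667/69).
Reduce top mod 69: now compute (46/69).
Pull out 2: since 69 ≡ 5 (mod 8), (2/69) = -1.
Reciprocity: 23 ≡ 3 and 69 ≡ 1 (mod 4), so (23/69) = +(69/23).
Reduce top mod 23: now compute (0/23).
Top reduces to 0: gcd > 1, so the symbol is 0.

0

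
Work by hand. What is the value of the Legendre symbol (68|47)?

First reduce: 68 ≡ 21 (mod 47).
Reciprocity: 21 ≡ 1 and 47 ≡ 3 (mod 4), so (21/47) = +(47/21).
Reduce top mod 21: now compute (5/21).
Reciprocity: 5 ≡ 1 and 21 ≡ 1 (mod 4), so (5/21) = +(21/5).
Reduce top mod 5: now compute (1/5).
Reached (1/5) = 1. Collecting the sign flips along the way, the symbol is +1.

1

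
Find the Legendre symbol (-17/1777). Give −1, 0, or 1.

1

First reduce: -17 ≡ 1760 (mod 1777).
Pull out 2^5: since 1777 ≡ 1 (mod 8), (2/1777) = +1, so (2/1777)^5 = +1.
Reciprocity: 55 ≡ 3 and 1777 ≡ 1 (mod 4), so (55/1777) = +(1777/55).
Reduce top mod 55: now compute (17/55).
Reciprocity: 17 ≡ 1 and 55 ≡ 3 (mod 4), so (17/55) = +(55/17).
Reduce top mod 17: now compute (4/17).
Pull out 2^2: since 17 ≡ 1 (mod 8), (2/17) = +1, so (2/17)^2 = +1.
Reached (1/17) = 1. Collecting the sign flips along the way, the symbol is +1.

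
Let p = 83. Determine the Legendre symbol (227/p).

1

First reduce: 227 ≡ 61 (mod 83).
Reciprocity: 61 ≡ 1 and 83 ≡ 3 (mod 4), so (61/83) = +(83/61).
Reduce top mod 61: now compute (22/61).
Pull out 2: since 61 ≡ 5 (mod 8), (2/61) = -1.
Reciprocity: 11 ≡ 3 and 61 ≡ 1 (mod 4), so (11/61) = +(61/11).
Reduce top mod 11: now compute (6/11).
Pull out 2: since 11 ≡ 3 (mod 8), (2/11) = -1.
Reciprocity: 3 ≡ 3 and 11 ≡ 3 (mod 4), so (3/11) = −(11/3).
Reduce top mod 3: now compute (2/3).
Pull out 2: since 3 ≡ 3 (mod 8), (2/3) = -1.
Reached (1/3) = 1. Collecting the sign flips along the way, the symbol is +1.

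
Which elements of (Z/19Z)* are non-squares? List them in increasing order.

2,3,8,10,12,13,14,15,18

Square k = 1,…,9 (k and 19−k give the same square):
1²=1, 2²=4, 3²=9, 4²=16, 5²≡6, 6²≡17, 7²≡11, 8²≡7, 9²≡5 (mod 19).
The residues are {1, 4, 5, 6, 7, 9, 11, 16, 17}; the non-residues are the remaining 9 nonzero classes.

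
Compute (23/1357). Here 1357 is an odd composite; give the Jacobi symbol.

Reciprocity: 23 ≡ 3 and 1357 ≡ 1 (mod 4), so (23/1357) = +(1357/23).
Reduce top mod 23: now compute (0/23).
Top reduces to 0: gcd > 1, so the symbol is 0.

0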